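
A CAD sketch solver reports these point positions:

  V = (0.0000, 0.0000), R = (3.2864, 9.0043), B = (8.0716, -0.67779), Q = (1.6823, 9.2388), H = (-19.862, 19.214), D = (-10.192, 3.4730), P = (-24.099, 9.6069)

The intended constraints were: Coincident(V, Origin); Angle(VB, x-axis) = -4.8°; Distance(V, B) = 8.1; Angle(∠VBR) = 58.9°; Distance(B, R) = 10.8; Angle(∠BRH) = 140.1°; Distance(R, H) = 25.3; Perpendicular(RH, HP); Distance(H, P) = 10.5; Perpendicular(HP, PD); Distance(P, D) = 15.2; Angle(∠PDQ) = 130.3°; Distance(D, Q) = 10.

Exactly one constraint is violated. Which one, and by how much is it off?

Distance(D, Q) = 10 — off by 3.20.

V = (0.00, 0.00) ✓; VB at -4.800° ✓; |VB| = 8.100 ✓; ∠VBR = 58.90° ✓; |BR| = 10.80 ✓; ∠BRH = 140.1° ✓; |RH| = 25.30 ✓; ∠(RH, HP) = 90.00° ✓; |HP| = 10.50 ✓; ∠(HP, PD) = 90.00° ✓; |PD| = 15.20 ✓; ∠PDQ = 130.3° ✓; |DQ| = 13.20 ✗.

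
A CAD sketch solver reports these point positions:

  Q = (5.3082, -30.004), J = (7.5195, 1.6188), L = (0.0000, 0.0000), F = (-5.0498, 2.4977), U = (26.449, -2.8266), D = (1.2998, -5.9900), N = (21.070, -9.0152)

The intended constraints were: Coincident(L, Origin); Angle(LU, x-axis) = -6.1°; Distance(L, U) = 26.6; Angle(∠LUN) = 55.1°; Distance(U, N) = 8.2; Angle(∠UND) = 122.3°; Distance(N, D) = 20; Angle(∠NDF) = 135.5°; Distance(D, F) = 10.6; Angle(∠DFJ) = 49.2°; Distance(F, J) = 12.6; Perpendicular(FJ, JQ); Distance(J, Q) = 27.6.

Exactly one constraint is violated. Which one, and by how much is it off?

Distance(J, Q) = 27.6 — off by 4.10.

L = (0.00, 0.00) ✓; LU at -6.100° ✓; |LU| = 26.60 ✓; ∠LUN = 55.10° ✓; |UN| = 8.200 ✓; ∠UND = 122.3° ✓; |ND| = 20.00 ✓; ∠NDF = 135.5° ✓; |DF| = 10.60 ✓; ∠DFJ = 49.20° ✓; |FJ| = 12.60 ✓; ∠(FJ, JQ) = 90.00° ✓; |JQ| = 31.70 ✗.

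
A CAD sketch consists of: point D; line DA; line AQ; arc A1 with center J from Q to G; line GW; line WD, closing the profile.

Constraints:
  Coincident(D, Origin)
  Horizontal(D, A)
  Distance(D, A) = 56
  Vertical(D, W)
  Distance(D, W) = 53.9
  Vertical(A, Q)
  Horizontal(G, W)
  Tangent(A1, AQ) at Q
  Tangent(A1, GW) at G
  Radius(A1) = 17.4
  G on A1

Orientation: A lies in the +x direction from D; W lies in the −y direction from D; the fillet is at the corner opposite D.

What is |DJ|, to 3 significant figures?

53.1

D is at the origin; D and A share the same y with |DA| = 56.0 and A on the +x side, so A = (56.0, 0.00). D and W share the same x with |DW| = 53.9 and W on the −y side, so W = (0.00, -53.9). The virtual corner opposite D is at (56.0, -53.9). Since A1 is tangent to AQ there, JQ ⟂ AQ and A1 meets GW tangentially, so JG is at right angles to GW, with radius 17.4, so the center J sits 17.4 in from both sides at J = (38.6, -36.5). Then |DJ| = |J − D| = 53.1.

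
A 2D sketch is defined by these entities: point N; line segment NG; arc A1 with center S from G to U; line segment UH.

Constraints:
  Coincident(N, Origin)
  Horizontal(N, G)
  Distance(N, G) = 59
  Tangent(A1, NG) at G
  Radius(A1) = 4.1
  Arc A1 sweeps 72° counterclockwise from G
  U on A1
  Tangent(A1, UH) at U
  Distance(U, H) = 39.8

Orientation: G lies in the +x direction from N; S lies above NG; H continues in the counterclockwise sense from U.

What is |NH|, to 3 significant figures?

85.5

On A1, G sits at bearing -90° from S; a 72° counterclockwise sweep puts U at bearing -18°, so U = S + 4.1·(cos -18°, sin -18°) = (62.9, 2.83). The tangent condition forces SU to be normal to UH, so UH runs along (−sin -18°, cos -18°); with |UH| = 39.8, H = (75.2, 40.7). Then |NH| = |H − N| = 85.5.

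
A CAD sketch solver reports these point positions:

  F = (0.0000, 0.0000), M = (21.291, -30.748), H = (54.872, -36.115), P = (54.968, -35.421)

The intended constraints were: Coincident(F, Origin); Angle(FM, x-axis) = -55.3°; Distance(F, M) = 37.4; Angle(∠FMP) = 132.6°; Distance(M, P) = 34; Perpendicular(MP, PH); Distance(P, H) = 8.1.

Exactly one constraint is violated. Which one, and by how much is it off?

Distance(P, H) = 8.1 — off by 7.40.

F = (0.00, 0.00) ✓; FM at -55.30° ✓; |FM| = 37.40 ✓; ∠FMP = 132.6° ✓; |MP| = 34.00 ✓; ∠(MP, PH) = 89.98° ✓; |PH| = 0.7006 ✗.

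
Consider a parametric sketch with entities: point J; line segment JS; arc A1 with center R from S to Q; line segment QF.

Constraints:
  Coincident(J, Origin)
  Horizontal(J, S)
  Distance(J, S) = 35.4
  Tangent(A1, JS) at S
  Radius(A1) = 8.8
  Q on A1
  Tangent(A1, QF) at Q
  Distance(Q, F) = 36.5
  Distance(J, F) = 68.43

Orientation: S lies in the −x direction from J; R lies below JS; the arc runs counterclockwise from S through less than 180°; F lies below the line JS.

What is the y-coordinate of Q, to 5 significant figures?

-6.1321

Checks: |RQ| = 8.800 ✓; ∠(RQ, QF) = 90.00° ✓; |QF| = 36.50 ✓; |JF| = 68.43 ✓.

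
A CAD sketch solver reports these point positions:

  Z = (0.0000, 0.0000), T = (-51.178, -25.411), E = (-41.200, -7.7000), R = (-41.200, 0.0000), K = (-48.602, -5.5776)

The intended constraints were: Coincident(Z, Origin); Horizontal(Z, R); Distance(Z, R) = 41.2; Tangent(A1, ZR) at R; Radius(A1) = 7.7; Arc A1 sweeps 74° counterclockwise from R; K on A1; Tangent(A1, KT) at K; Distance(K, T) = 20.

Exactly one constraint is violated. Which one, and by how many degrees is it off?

Tangent(A1, KT) at K — off by 8.60°.

Z = (0.00, 0.00) ✓; Z.y = 0.00, R.y = 0.00 ✓; |ZR| = 41.20 ✓; ∠(ER, RZ) = 90.00° ✓; |ER| = 7.700 ✓; bearing(E→K) − bearing(E→R) = 74.00° ✓; |EK| = 7.700 ✓; ∠(EK, KT) = 81.40° ✗; |KT| = 20.00 ✓.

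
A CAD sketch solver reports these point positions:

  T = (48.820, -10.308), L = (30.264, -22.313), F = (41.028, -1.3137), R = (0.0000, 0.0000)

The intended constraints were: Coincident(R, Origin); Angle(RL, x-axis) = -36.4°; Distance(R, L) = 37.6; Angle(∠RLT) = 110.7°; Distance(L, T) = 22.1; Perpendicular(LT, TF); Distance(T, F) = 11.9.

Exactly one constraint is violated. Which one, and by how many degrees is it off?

Perpendicular(LT, TF) — off by 8.00°.

R = (0.00, 0.00) ✓; RL at -36.40° ✓; |RL| = 37.60 ✓; ∠RLT = 110.7° ✓; |LT| = 22.10 ✓; ∠(LT, TF) = 98.00° ✗; |TF| = 11.90 ✓.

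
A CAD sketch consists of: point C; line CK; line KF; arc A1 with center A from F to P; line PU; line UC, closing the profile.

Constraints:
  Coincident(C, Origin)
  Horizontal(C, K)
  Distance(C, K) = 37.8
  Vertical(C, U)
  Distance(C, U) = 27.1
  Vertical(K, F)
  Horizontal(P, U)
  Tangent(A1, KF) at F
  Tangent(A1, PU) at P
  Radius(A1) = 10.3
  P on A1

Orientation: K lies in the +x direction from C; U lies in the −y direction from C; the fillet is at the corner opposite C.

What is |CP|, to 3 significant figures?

38.6

C is at the origin; C and K share the same y with |CK| = 37.8 and K on the +x side, so K = (37.8, 0.00). CU is vertical with |CU| = 27.1 and U on the −y side, so U = (0.00, -27.1). The virtual corner opposite C is at (37.8, -27.1). The tangent condition forces AF to be normal to KF and the tangent condition forces AP to be normal to PU, with radius 10.3, so the center A sits 10.3 in from both sides at A = (27.5, -16.8). That places the tangent points at F = (37.8, -16.8) on KF and P = (27.5, -27.1) on PU. Then |CP| = |P − C| = 38.6.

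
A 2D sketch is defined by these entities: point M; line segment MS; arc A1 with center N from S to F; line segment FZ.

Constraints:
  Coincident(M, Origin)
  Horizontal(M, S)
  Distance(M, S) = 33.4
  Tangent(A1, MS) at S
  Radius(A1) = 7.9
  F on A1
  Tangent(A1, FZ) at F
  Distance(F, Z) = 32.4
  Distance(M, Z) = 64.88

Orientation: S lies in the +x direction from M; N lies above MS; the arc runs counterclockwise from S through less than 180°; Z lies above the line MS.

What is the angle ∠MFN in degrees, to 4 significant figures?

35.57°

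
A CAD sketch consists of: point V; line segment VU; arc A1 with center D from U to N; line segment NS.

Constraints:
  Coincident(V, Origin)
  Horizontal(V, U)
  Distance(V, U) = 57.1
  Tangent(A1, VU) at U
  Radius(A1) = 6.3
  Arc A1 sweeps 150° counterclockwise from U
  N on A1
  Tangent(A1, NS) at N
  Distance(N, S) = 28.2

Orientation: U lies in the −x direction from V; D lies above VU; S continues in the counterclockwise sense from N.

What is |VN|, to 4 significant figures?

55.22

V is at the origin; VU is horizontal with |VU| = 57.1 and U on the −x side, so U = (-57.10, 0.000). Tangency of A1 to VU means the radius DU is perpendicular to VU, so D = U + (0, 6.3) = (-57.10, 6.300). On A1, U sits at bearing -90° from D; a 150° counterclockwise sweep puts N at bearing 60°, so N = D + 6.3·(cos 60°, sin 60°) = (-53.95, 11.76). Then |VN| = |N − V| = 55.22.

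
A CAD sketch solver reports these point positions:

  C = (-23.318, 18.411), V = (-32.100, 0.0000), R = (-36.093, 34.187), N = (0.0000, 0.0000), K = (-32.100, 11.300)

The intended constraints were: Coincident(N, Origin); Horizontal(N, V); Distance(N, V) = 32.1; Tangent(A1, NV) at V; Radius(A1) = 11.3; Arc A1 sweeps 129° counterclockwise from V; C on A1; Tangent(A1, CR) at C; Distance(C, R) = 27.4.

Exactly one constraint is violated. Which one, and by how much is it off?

Distance(C, R) = 27.4 — off by 7.10.

N = (0.00, 0.00) ✓; N.y = 0.00, V.y = 0.00 ✓; |NV| = 32.10 ✓; ∠(KV, VN) = 90.00° ✓; |KV| = 11.30 ✓; bearing(K→C) − bearing(K→V) = 129.0° ✓; |KC| = 11.30 ✓; ∠(KC, CR) = 90.00° ✓; |CR| = 20.30 ✗.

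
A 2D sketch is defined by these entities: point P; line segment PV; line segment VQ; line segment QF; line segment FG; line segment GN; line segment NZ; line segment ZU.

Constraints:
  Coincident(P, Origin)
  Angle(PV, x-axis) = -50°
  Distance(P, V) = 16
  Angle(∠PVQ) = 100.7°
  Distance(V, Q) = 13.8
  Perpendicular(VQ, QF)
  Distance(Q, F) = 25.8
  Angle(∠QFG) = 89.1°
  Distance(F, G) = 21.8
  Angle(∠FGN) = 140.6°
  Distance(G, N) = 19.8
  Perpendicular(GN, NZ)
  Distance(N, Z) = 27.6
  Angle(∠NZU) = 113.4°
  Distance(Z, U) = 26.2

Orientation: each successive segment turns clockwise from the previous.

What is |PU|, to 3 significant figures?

28.1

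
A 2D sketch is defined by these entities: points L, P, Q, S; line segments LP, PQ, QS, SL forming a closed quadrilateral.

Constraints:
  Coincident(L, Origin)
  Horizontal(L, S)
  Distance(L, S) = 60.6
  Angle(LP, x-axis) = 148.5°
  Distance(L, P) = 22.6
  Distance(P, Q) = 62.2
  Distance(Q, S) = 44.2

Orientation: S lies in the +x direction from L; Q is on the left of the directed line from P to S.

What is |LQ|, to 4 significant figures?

52.98

L is at the origin; LS is horizontal with |LS| = 60.6 and S in +x, so S = (60.6, 0). LP runs at 148.5° with |LP| = 22.6, so P = (-19.27, 11.81). Q is determined by |PQ| = 62.2 and |QS| = 44.2 together: it lies at the intersection of circle(P, 62.2) and circle(S, 44.2). With |PS| = 80.74, the foot of the radical line on PS is 52.23 from P and the perpendicular offset is √(62.2² − 52.23²) = 33.78. Taking the left-of-PS solution: Q = (37.34, 37.58).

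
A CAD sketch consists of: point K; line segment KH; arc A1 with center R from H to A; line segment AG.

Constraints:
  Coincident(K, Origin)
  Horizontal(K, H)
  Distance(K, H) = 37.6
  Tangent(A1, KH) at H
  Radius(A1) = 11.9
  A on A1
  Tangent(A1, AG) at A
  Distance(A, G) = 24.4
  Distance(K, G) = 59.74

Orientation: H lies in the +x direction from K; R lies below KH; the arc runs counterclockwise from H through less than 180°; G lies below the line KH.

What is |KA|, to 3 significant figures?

35.6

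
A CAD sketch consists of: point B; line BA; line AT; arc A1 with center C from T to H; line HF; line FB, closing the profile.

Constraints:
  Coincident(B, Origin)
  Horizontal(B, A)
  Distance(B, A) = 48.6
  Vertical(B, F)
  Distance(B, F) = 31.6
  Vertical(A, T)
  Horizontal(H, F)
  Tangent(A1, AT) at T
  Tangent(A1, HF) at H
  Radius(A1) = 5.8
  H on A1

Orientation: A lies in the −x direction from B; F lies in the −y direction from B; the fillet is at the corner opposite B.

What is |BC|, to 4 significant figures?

49.97

BF is vertical with |BF| = 31.6 and F on the −y side, so F = (0.000, -31.60). The virtual corner opposite B is at (-48.60, -31.60). The tangent condition forces CT to be normal to AT and A1 meets HF tangentially, so CH is at right angles to HF, with radius 5.8, so the center C sits 5.8 in from both sides at C = (-42.80, -25.80). Then |BC| = |C − B| = 49.97.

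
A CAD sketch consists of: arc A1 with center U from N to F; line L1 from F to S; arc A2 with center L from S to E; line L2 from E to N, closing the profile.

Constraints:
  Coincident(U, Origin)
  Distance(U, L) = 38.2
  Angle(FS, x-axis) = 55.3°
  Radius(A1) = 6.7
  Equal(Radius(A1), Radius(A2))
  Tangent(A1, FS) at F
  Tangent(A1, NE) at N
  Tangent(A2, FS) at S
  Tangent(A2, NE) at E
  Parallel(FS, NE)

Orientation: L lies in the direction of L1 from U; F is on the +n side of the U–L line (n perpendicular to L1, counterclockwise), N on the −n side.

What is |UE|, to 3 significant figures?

38.8

Tangency of A1 to both parallel lines with radius 6.7 puts F and N at U ± 6.7·n: F = (-5.51, 3.81), N = (5.51, -3.81). Equal radii place S and E the same way about L: S = L + 6.7·n = (16.2, 35.2), E = L − 6.7·n = (27.3, 27.6). Then |UE| = |E − U| = 38.8.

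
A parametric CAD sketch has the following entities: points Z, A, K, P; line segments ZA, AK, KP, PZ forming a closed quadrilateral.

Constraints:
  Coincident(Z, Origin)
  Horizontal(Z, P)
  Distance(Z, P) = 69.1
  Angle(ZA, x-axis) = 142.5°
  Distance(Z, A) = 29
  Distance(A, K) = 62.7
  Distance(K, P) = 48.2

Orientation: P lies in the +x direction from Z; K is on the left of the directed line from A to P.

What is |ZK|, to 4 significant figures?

51.55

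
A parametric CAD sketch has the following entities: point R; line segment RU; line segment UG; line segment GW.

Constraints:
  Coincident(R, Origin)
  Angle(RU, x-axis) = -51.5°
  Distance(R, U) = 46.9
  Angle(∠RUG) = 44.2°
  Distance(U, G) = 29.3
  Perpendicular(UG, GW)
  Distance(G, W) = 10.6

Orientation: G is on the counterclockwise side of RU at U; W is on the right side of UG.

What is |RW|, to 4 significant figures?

43.51

R is at the origin; RU runs at -51.5° with length 46.9, so U = 46.9·(cos -51.5°, sin -51.5°) = (29.20, -36.70). ∠RUG = 44.2°, so UG runs at -51.5° + (180° − 44.2°) = 84.30° from the x-axis; with |UG| = 29.3, G = U + 29.3·(cos 84.30°, sin 84.30°) = (32.11, -7.549). UG ⟂ GW; with |GW| = 10.6 on the right of UG, W = G + 10.6·(0.9951, -0.09932) = (42.65, -8.602). Then |RW| = |W − R| = 43.51.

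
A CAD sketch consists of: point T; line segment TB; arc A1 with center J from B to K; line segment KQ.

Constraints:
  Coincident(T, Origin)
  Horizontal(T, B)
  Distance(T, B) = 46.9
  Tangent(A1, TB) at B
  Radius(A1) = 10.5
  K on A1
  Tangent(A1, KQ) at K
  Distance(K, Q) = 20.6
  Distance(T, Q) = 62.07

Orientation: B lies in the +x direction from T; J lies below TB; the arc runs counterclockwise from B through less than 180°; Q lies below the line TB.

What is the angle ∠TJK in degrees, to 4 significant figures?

53.99°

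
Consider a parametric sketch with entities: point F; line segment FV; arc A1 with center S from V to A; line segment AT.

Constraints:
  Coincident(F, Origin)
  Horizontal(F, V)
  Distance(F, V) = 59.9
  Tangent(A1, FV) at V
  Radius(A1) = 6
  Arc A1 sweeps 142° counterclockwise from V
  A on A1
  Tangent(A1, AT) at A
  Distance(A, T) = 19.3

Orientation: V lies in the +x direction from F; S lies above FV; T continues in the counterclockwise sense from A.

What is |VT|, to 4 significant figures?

25.37

F is at the origin; FV is horizontal with |FV| = 59.9 and V on the +x side, so V = (59.90, 0.000). The tangent condition forces SV to be normal to FV, so S = V + (0, 6) = (59.90, 6.000). On A1, V sits at bearing -90° from S; a 142° counterclockwise sweep puts A at bearing 52°, so A = S + 6.0·(cos 52°, sin 52°) = (63.59, 10.73). Since A1 is tangent to AT there, SA ⟂ AT, so AT runs along (−sin 52°, cos 52°); with |AT| = 19.3, T = (48.39, 22.61). Then |VT| = |T − V| = 25.37.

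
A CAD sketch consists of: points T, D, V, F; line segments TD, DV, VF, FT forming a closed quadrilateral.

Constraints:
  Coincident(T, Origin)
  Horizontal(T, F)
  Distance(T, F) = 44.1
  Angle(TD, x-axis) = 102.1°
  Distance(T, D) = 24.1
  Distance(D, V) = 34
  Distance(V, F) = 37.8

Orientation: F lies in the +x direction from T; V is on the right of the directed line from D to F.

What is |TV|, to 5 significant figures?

10.872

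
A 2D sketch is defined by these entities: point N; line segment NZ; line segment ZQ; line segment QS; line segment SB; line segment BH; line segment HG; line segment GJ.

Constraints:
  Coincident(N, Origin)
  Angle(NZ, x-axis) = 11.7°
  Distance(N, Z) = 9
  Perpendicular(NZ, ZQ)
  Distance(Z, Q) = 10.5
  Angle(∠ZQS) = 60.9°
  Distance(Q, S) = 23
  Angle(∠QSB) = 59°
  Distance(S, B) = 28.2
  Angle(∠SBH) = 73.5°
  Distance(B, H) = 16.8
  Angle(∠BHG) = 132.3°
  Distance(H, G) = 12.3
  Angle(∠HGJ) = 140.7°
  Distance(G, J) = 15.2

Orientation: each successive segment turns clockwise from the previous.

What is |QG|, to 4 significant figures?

1.819

∠SBH = 73.5° gives BH at -64.90° from the x-axis; with |BH| = 16.8, H = (17.21, 1.930). ∠BHG = 132.3° gives HG at -112.6° from the x-axis; with |HG| = 12.3, G = (12.48, -9.425). Then |QG| = |G − Q| = 1.819.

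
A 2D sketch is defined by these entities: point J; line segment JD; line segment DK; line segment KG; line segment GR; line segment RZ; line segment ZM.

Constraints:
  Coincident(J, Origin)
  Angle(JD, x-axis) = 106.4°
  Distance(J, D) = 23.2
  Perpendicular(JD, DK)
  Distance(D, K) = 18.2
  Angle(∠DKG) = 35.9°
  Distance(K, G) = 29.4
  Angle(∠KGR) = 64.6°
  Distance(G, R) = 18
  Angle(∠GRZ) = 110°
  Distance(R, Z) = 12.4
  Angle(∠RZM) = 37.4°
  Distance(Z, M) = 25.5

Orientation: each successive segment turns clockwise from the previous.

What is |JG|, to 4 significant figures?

8.189

J is at the origin; JD runs at 106.4° with length 23.2, so D = (-6.550, 22.26). JD ⟂ DK, so DK runs at 16.40°; with |DK| = 18.2, K = (10.91, 27.39). ∠DKG = 35.9° gives KG at -127.7° from the x-axis; with |KG| = 29.4, G = (-7.070, 4.133). Then |JG| = |G − J| = 8.189.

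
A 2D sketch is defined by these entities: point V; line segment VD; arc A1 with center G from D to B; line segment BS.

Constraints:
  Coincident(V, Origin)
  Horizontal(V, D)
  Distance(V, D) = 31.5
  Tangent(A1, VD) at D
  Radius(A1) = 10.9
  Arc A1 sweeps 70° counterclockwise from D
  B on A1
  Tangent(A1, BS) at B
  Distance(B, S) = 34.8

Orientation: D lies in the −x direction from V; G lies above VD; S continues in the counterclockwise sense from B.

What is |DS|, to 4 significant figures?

45.61

V is at the origin; VD is horizontal with |VD| = 31.5 and D on the −x side, so D = (-31.50, 0.000). Tangency of A1 to VD means the radius GD is perpendicular to VD, so G = D + (0, 10.9) = (-31.50, 10.90). On A1, D sits at bearing -90° from G; a 70° counterclockwise sweep puts B at bearing -20°, so B = G + 10.9·(cos -20°, sin -20°) = (-21.26, 7.172). A1 meets BS tangentially, so GB is at right angles to BS, so BS runs along (−sin -20°, cos -20°); with |BS| = 34.8, S = (-9.355, 39.87). Then |DS| = |S − D| = 45.61.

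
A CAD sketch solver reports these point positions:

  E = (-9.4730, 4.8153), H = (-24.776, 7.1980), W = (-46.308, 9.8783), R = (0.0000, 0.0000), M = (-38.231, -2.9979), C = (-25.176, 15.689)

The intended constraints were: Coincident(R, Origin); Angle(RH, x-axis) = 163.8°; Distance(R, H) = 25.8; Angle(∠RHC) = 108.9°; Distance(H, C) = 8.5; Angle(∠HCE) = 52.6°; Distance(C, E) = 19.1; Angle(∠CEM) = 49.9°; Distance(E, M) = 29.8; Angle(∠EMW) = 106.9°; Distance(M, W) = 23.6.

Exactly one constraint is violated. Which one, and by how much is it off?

Distance(M, W) = 23.6 — off by 8.40.

R = (0.00, 0.00) ✓; RH at 163.8° ✓; |RH| = 25.80 ✓; ∠RHC = 108.9° ✓; |HC| = 8.500 ✓; ∠HCE = 52.60° ✓; |CE| = 19.10 ✓; ∠CEM = 49.90° ✓; |EM| = 29.80 ✓; ∠EMW = 106.9° ✓; |MW| = 15.20 ✗.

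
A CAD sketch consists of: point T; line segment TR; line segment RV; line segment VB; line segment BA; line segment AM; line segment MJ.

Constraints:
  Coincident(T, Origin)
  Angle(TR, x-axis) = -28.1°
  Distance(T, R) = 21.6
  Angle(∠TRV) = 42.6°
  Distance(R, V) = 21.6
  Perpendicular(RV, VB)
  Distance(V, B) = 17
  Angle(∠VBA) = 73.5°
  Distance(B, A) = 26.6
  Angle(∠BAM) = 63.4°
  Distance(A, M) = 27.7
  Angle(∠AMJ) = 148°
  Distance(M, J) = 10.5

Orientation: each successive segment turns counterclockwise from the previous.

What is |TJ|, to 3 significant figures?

29.6

T is at the origin; TR runs at -28.1° with length 21.6, so R = (19.1, -10.2). ∠TRV = 42.6° gives RV at 109° from the x-axis; with |RV| = 21.6, V = (11.9, 10.2). RV ⟂ VB, so VB runs at -161°; with |VB| = 17.0, B = (-4.13, 4.59). ∠VBA = 73.5° gives BA at -54.2° from the x-axis; with |BA| = 26.6, A = (11.4, -17.0). ∠BAM = 63.4° gives AM at 62.4° from the x-axis; with |AM| = 27.7, M = (24.3, 7.57). ∠AMJ = 148.0° gives MJ at 94.4° from the x-axis; with |MJ| = 10.5, J = (23.5, 18.0). Then |TJ| = |J − T| = 29.6.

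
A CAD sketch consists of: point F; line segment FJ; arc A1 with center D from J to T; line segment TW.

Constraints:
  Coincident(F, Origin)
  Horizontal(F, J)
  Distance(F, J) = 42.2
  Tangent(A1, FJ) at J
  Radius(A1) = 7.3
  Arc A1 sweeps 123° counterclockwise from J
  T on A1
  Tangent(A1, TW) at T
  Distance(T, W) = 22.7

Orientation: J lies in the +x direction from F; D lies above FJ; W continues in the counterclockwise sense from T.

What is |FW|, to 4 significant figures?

47.03

On A1, J sits at bearing -90° from D; a 123° counterclockwise sweep puts T at bearing 33°, so T = D + 7.3·(cos 33°, sin 33°) = (48.32, 11.28). Tangency of A1 to TW means the radius DT is perpendicular to TW, so TW runs along (−sin 33°, cos 33°); with |TW| = 22.7, W = (35.96, 30.31). Then |FW| = |W − F| = 47.03.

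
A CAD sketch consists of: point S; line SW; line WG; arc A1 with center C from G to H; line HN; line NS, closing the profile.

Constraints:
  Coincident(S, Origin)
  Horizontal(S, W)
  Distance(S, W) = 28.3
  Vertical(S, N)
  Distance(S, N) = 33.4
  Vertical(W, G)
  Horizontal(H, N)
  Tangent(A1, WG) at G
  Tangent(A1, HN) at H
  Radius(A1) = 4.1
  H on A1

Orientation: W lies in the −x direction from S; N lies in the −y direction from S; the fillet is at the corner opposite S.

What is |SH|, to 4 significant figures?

41.25

S is at the origin; S and W share the same y with |SW| = 28.3 and W on the −x side, so W = (-28.30, 0.000). S and N share the same x with |SN| = 33.4 and N on the −y side, so N = (0.000, -33.40). The virtual corner opposite S is at (-28.30, -33.40). A1 meets WG tangentially, so CG is at right angles to WG and the tangent condition forces CH to be normal to HN, with radius 4.1, so the center C sits 4.1 in from both sides at C = (-24.20, -29.30). That places the tangent points at G = (-28.30, -29.30) on WG and H = (-24.20, -33.40) on HN. Then |SH| = |H − S| = 41.25.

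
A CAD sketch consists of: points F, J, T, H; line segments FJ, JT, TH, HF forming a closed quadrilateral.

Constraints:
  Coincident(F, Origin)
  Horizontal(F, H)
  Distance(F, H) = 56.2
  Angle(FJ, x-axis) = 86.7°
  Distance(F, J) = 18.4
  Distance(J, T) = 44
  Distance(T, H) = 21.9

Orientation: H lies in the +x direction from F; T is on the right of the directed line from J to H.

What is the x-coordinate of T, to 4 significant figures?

35.98

Checks: |JT| = 44.00 ✓; |TH| = 21.90 ✓.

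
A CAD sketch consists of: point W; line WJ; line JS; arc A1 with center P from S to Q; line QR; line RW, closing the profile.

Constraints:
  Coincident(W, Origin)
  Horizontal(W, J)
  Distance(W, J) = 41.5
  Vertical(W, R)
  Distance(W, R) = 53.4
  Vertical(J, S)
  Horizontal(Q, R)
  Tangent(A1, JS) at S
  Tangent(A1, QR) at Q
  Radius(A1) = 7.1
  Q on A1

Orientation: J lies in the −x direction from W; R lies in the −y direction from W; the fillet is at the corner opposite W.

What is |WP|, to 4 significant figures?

57.68

W is at the origin; W and J share the same y with |WJ| = 41.5 and J on the −x side, so J = (-41.50, 0.000). WR is vertical with |WR| = 53.4 and R on the −y side, so R = (0.000, -53.40). The virtual corner opposite W is at (-41.50, -53.40). The tangent condition forces PS to be normal to JS and the tangent condition forces PQ to be normal to QR, with radius 7.1, so the center P sits 7.1 in from both sides at P = (-34.40, -46.30). Then |WP| = |P − W| = 57.68.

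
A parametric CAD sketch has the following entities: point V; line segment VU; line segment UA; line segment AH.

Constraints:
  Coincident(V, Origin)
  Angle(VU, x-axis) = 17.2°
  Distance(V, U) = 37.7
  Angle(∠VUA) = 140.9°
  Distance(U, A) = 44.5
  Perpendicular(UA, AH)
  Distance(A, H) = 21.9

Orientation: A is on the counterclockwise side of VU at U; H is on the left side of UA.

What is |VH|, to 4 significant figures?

73.78

∠VUA = 140.9°, so UA runs at 17.2° + (180° − 140.9°) = 56.30° from the x-axis; with |UA| = 44.5, A = U + 44.5·(cos 56.30°, sin 56.30°) = (60.70, 48.17). The perpendicularity gives AH at right angles to UA; with |AH| = 21.9 on the left of UA, H = A + 21.9·(-0.8320, 0.5548) = (42.48, 60.32). Then |VH| = |H − V| = 73.78.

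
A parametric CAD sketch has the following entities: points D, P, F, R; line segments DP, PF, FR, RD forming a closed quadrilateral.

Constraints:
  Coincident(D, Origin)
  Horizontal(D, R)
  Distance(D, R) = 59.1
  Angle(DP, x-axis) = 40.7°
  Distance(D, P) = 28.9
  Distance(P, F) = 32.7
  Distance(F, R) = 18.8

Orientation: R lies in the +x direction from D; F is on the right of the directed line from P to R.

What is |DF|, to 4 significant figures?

42.33

Checks: |PF| = 32.70 ✓; |FR| = 18.80 ✓.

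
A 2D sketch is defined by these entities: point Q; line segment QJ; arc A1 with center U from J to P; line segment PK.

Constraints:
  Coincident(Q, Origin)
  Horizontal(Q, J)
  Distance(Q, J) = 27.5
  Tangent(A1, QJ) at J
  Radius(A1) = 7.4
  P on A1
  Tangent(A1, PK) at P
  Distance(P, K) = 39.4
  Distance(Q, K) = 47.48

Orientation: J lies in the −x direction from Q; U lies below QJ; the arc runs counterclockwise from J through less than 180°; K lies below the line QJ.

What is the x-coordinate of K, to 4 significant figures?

-14.33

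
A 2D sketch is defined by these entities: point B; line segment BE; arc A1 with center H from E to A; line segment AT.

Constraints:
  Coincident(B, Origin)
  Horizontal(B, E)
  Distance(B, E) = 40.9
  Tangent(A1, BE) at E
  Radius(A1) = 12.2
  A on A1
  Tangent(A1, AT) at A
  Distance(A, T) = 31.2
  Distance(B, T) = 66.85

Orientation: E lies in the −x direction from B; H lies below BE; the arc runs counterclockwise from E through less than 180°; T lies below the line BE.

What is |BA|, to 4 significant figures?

54.71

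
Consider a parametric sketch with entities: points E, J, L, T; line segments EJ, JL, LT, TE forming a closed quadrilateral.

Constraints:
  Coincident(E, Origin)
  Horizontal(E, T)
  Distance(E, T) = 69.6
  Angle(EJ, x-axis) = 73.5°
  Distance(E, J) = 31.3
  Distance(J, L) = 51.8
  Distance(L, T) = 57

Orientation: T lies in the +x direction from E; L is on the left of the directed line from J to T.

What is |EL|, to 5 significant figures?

77.234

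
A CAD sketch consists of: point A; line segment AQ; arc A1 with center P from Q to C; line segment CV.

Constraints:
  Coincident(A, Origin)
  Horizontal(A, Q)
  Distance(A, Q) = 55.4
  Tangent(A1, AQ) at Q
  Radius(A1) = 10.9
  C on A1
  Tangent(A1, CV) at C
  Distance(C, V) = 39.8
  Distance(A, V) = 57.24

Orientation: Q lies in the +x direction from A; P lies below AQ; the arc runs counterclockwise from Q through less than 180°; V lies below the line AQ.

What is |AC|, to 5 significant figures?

45.613

A is at the origin; A and Q share the same y with |AQ| = 55.4 and Q on the +x side, so Q = (55.400, 0.0000). Tangency of A1 to AQ means the radius PQ is perpendicular to AQ, so P = Q + (0, -10.9) = (55.400, -10.900). Since PC ⟂ CV (tangency), |PV| = √(10.9² + 39.8²) = 41.266 regardless of where C sits on A1. So V lies on both circle(A, 57.24) and circle(P, 41.266); the below-AQ intersection is V = (33.900, -46.122). C is the foot of the tangent from V: C = (44.927, -7.8800).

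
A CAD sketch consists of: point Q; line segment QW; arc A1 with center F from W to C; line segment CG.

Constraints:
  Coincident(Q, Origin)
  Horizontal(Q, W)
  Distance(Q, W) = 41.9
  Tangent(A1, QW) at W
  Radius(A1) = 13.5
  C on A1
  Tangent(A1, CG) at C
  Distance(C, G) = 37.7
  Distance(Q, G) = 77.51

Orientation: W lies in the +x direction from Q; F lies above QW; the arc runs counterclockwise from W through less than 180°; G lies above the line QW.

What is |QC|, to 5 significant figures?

56.569

Q is at the origin; QW is horizontal with |QW| = 41.9 and W on the +x side, so W = (41.900, 0.0000). A1 meets QW tangentially, so FW is at right angles to QW, so F = W + (0, 13.5) = (41.900, 13.500). Since FC ⟂ CG (tangency), |FG| = √(13.5² + 37.7²) = 40.044 regardless of where C sits on A1. So G lies on both circle(Q, 77.51) and circle(F, 40.044); the above-QW intersection is G = (59.789, 49.326). C is the foot of the tangent from G: C = (55.304, 11.894).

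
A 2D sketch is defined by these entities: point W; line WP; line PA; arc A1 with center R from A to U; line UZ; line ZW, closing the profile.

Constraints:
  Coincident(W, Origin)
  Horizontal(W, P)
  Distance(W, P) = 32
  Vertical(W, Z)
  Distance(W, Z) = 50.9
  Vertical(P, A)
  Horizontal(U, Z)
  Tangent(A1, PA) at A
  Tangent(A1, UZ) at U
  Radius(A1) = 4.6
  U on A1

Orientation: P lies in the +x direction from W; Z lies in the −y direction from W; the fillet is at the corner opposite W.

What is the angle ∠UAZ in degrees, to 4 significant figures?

36.82°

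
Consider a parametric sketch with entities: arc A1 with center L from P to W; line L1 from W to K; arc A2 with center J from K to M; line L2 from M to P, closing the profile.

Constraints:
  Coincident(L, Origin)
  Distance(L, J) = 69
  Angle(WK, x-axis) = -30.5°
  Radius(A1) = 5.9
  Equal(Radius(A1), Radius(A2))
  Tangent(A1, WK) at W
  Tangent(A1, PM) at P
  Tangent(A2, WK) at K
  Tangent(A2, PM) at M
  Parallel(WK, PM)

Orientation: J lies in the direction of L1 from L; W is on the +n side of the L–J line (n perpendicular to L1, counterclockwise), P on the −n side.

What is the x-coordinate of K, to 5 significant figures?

62.447

The slot axis is L1's direction at -30.5°, so u = (cos -30.5°, sin -30.5°) = (0.86163, -0.50754) and n = (−sin -30.5°, cos -30.5°) = (0.50754, 0.86163). L is at the origin and J lies 69.0 along u from L, so J = 69.0·u = (59.452, -35.020). Tangency of A1 to both parallel lines with radius 5.9 puts W and P at L ± 5.9·n: W = (2.9945, 5.0836), P = (-2.9945, -5.0836). Equal radii place K and M the same way about J: K = J + 5.9·n = (62.447, -29.937), M = J − 5.9·n = (56.458, -40.104). So K.x = 62.447.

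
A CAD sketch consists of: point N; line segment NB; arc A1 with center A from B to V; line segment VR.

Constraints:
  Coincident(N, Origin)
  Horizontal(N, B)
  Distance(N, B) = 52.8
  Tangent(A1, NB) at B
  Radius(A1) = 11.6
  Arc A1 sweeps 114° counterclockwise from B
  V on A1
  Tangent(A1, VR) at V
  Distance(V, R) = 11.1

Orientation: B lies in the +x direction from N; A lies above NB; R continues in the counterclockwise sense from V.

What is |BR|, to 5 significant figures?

27.149

N is at the origin; NB is horizontal with |NB| = 52.8 and B on the +x side, so B = (52.800, 0.0000). Since A1 is tangent to NB there, AB ⟂ NB, so A = B + (0, 11.6) = (52.800, 11.600). On A1, B sits at bearing -90° from A; a 114° counterclockwise sweep puts V at bearing 24°, so V = A + 11.6·(cos 24°, sin 24°) = (63.397, 16.318). Since A1 is tangent to VR there, AV ⟂ VR, so VR runs along (−sin 24°, cos 24°); with |VR| = 11.1, R = (58.882, 26.458). Then |BR| = |R − B| = 27.149.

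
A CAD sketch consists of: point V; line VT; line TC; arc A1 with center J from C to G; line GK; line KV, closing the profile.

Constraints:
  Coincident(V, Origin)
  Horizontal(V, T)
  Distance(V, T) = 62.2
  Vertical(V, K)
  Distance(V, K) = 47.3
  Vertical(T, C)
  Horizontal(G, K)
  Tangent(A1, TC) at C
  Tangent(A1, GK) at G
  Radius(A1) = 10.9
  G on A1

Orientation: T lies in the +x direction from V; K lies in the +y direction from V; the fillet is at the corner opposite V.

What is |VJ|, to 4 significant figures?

62.90

V is at the origin; V and T share the same y with |VT| = 62.2 and T on the +x side, so T = (62.20, 0.000). VK is vertical with |VK| = 47.3 and K on the +y side, so K = (0.000, 47.30). The virtual corner opposite V is at (62.20, 47.30). Tangency of A1 to TC means the radius JC is perpendicular to TC and since A1 is tangent to GK there, JG ⟂ GK, with radius 10.9, so the center J sits 10.9 in from both sides at J = (51.30, 36.40). Then |VJ| = |J − V| = 62.90.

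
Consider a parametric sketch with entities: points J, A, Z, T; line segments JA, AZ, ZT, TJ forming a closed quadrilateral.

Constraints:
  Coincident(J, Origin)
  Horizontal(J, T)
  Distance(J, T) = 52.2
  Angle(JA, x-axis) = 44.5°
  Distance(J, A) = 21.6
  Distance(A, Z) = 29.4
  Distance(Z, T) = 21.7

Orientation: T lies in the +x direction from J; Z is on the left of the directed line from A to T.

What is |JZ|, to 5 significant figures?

48.758

Checks: |AZ| = 29.40 ✓; |ZT| = 21.70 ✓.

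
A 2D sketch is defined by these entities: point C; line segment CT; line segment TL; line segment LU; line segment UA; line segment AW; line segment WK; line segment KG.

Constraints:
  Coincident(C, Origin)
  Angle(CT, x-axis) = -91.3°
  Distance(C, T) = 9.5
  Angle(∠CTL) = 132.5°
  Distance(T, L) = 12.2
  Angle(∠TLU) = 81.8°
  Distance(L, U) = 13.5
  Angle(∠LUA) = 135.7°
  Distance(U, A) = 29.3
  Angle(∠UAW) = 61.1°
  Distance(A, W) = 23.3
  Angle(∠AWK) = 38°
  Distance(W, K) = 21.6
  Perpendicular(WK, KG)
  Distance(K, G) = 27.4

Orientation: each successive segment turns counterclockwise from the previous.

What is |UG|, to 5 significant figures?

42.009

C is at the origin; CT runs at -91.3° with length 9.5, so T = (-0.21553, -9.4976). ∠CTL = 132.5° gives TL at -43.800° from the x-axis; with |TL| = 12.2, L = (8.5899, -17.942). ∠TLU = 81.8° gives LU at 54.400° from the x-axis; with |LU| = 13.5, U = (16.449, -6.9648). ∠LUA = 135.7° gives UA at 98.700° from the x-axis; with |UA| = 29.3, A = (12.017, 21.998). ∠UAW = 61.1° gives AW at -142.40° from the x-axis; with |AW| = 23.3, W = (-6.4437, 7.7816). ∠AWK = 38.0° gives WK at -0.40000° from the x-axis; with |WK| = 21.6, K = (15.156, 7.6309). WK ⟂ KG, so KG runs at 89.600°; with |KG| = 27.4, G = (15.347, 35.030). Then |UG| = |G − U| = 42.009.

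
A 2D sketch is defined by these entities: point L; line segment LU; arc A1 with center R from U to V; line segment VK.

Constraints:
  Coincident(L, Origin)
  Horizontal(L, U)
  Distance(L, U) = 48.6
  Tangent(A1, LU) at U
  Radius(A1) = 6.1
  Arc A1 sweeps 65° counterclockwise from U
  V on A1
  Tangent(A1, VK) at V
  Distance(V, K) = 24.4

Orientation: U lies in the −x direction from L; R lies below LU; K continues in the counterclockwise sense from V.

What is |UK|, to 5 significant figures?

30.135

L is at the origin; LU is horizontal with |LU| = 48.6 and U on the −x side, so U = (-48.600, 0.0000). Since A1 is tangent to LU there, RU ⟂ LU, so R = U + (0, -6.1) = (-48.600, -6.1000). On A1, U sits at bearing 90° from R; a 65° counterclockwise sweep puts V at bearing 155°, so V = R + 6.1·(cos 155°, sin 155°) = (-54.128, -3.5220). A1 meets VK tangentially, so RV is at right angles to VK, so VK runs along (−sin 155°, cos 155°); with |VK| = 24.4, K = (-64.440, -25.636). Then |UK| = |K − U| = 30.135.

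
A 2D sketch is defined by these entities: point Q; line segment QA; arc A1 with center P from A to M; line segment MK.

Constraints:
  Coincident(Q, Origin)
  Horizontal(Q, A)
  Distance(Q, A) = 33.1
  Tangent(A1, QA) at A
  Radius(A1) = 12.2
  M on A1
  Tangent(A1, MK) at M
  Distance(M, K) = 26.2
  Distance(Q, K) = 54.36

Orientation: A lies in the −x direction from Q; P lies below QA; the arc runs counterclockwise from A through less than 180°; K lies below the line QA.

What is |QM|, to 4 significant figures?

47.48

Q is at the origin; QA is horizontal with |QA| = 33.1 and A on the −x side, so A = (-33.10, 0.000). Since A1 is tangent to QA there, PA ⟂ QA, so P = A + (0, -12.2) = (-33.10, -12.20). Since PM ⟂ MK (tangency), |PK| = √(12.2² + 26.2²) = 28.90 regardless of where M sits on A1. So K lies on both circle(Q, 54.36) and circle(P, 28.90); the below-QA intersection is K = (-35.71, -40.98). M is the foot of the tangent from K: M = (-44.58, -16.33).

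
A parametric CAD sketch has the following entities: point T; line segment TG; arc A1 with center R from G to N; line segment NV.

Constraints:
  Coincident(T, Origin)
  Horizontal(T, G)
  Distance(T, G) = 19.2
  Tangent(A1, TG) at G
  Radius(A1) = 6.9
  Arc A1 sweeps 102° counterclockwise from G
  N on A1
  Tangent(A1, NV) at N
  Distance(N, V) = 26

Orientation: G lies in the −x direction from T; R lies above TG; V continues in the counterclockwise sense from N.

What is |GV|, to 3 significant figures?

33.8

T is at the origin; T and G share the same y with |TG| = 19.2 and G on the −x side, so G = (-19.2, 0.00). Since A1 is tangent to TG there, RG ⟂ TG, so R = G + (0, 6.9) = (-19.2, 6.90). On A1, G sits at bearing -90° from R; a 102° counterclockwise sweep puts N at bearing 12°, so N = R + 6.9·(cos 12°, sin 12°) = (-12.5, 8.33). A1 meets NV tangentially, so RN is at right angles to NV, so NV runs along (−sin 12°, cos 12°); with |NV| = 26.0, V = (-17.9, 33.8). Then |GV| = |V − G| = 33.8.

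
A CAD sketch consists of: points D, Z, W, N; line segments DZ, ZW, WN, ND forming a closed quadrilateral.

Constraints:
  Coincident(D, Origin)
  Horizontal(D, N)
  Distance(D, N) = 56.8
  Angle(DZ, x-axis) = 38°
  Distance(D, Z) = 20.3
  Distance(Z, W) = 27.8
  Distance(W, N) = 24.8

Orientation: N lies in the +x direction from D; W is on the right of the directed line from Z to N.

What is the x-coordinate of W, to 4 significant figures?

33.67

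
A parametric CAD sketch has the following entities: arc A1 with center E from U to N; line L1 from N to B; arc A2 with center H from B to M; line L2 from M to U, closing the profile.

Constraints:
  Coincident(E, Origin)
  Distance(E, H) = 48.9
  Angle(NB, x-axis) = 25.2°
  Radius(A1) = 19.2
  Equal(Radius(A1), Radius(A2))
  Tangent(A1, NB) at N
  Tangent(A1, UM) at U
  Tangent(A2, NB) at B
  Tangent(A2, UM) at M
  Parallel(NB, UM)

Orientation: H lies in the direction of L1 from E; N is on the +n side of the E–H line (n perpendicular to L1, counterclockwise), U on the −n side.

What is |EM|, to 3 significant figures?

52.5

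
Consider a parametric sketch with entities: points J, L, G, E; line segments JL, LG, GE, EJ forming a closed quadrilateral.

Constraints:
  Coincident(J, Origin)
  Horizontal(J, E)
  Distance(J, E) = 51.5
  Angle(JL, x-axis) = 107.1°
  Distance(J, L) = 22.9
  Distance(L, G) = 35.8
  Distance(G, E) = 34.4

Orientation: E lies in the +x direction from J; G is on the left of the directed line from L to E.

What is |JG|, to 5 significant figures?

38.754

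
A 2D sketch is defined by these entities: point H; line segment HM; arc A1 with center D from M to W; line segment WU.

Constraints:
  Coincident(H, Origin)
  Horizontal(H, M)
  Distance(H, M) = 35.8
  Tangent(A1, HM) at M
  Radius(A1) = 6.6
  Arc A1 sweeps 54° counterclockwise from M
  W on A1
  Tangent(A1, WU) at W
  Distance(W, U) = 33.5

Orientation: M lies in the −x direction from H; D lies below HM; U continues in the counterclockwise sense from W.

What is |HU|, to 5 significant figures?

67.747

H is at the origin; H and M share the same y with |HM| = 35.8 and M on the −x side, so M = (-35.800, 0.0000). Since A1 is tangent to HM there, DM ⟂ HM, so D = M + (0, -6.6) = (-35.800, -6.6000). On A1, M sits at bearing 90° from D; a 54° counterclockwise sweep puts W at bearing 144°, so W = D + 6.6·(cos 144°, sin 144°) = (-41.140, -2.7206). A1 meets WU tangentially, so DW is at right angles to WU, so WU runs along (−sin 144°, cos 144°); with |WU| = 33.5, U = (-60.830, -29.823). Then |HU| = |U − H| = 67.747.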